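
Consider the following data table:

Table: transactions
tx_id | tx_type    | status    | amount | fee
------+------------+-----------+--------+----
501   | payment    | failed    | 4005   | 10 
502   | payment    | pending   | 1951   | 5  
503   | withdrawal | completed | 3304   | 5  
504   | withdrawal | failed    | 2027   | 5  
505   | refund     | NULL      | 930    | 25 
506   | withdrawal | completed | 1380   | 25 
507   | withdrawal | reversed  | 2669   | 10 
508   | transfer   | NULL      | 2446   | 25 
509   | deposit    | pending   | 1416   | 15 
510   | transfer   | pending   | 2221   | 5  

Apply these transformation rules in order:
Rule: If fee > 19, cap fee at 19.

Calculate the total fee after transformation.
112

Step 1: 3 records have fee > 19
Step 2: These records originally summed to 75
Step 3: After capping: 3 × 19 = 57
Step 4: Unaffected records sum: 55
Step 5: Final sum = 57 + 55 = 112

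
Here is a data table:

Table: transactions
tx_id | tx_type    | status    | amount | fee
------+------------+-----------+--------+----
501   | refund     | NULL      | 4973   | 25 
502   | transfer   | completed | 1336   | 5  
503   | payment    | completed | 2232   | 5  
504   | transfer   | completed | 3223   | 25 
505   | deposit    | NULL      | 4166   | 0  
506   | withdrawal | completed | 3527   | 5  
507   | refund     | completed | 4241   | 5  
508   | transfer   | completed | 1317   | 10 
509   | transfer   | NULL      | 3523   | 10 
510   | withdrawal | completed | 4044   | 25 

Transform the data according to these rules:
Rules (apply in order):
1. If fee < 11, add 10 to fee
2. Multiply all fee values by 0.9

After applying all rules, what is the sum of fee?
166.5

Step 1: Apply Rule 1 - Add 10 to records with fee < 11
  - 7 records affected: 40 + (7 × 10) = 110
  - Unaffected records: 75
  - Sum after Rule 1: 185
Step 2: Apply Rule 2 - Multiply all by 0.9
  - 185 × 0.9 = 166.5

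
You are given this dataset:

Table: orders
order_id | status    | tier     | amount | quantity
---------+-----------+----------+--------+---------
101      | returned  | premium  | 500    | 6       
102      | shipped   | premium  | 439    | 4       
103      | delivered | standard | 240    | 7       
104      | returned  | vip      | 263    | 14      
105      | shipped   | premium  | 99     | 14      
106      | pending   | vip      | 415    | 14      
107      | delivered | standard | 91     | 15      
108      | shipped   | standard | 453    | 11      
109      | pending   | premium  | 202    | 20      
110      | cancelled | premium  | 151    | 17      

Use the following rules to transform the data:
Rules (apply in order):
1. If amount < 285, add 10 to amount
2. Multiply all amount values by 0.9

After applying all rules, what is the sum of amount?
2621.7

Step 1: Apply Rule 1 - Add 10 to records with amount < 285
  - 6 records affected: 1046 + (6 × 10) = 1106
  - Unaffected records: 1807
  - Sum after Rule 1: 2913
Step 2: Apply Rule 2 - Multiply all by 0.9
  - 2913 × 0.9 = 2621.7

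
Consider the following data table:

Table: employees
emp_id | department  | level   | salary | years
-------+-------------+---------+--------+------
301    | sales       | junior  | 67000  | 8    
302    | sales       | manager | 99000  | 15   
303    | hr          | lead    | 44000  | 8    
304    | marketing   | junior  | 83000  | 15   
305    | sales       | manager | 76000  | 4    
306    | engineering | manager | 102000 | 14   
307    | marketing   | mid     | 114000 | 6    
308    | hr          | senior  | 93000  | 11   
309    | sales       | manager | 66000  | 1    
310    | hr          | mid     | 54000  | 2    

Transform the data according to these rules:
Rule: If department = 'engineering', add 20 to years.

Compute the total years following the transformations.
104

Step 1: Count records where department = 'engineering': 1
Step 2: Total bonus added: 1 × 20 = 20
Step 3: Original sum of years: 84
Step 4: Final sum = 84 + 20 = 104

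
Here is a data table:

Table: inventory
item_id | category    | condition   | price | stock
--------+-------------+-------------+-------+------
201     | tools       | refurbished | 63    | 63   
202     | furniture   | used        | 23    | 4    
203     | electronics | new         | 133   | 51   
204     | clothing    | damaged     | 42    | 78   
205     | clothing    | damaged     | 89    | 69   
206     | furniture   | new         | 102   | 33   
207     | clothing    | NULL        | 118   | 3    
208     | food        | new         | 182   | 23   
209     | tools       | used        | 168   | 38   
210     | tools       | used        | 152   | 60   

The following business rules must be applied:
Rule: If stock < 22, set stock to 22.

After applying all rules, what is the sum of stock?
459

Step 1: 2 records have stock < 22
Step 2: These records originally summed to 7
Step 3: After setting to minimum: 2 × 22 = 44
Step 4: Unaffected records sum: 415
Step 5: Final sum = 44 + 415 = 459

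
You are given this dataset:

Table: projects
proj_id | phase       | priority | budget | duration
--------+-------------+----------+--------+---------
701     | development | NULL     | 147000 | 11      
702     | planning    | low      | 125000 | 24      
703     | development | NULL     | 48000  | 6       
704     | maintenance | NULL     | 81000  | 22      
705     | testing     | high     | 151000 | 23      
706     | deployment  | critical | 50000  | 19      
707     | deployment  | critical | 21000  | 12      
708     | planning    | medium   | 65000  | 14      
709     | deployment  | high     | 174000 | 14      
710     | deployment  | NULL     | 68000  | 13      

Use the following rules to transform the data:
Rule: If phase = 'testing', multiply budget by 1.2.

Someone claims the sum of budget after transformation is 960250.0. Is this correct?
No, the correct result is 960200.0.

Step 1: Calculate the correct sum after transformation
Step 2: Apply multiplier 1.2 to records where phase = 'testing'
Step 3: Correct result = 960200.0
Step 4: Claimed result = 960250.0
Step 5: 960200.0 ≠ 960250.0
Conclusion: The claimed result is incorrect. The correct answer is 960200.0.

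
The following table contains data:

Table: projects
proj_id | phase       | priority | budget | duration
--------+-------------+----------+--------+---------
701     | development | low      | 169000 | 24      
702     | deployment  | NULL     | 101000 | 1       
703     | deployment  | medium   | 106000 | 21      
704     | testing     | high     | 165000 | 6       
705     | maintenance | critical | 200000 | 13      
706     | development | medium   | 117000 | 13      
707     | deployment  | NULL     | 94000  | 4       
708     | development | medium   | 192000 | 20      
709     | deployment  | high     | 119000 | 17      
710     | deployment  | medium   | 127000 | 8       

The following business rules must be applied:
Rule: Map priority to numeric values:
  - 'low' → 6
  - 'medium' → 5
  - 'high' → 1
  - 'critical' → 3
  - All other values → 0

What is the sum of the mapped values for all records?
31

Step 1: Apply mapping to each record
Step 2: Count by status:
  'low': 1 records × 6 = 6
  'medium': 4 records × 5 = 20
  'high': 2 records × 1 = 2
  'critical': 1 records × 3 = 3
Step 3: Sum all mapped values = 31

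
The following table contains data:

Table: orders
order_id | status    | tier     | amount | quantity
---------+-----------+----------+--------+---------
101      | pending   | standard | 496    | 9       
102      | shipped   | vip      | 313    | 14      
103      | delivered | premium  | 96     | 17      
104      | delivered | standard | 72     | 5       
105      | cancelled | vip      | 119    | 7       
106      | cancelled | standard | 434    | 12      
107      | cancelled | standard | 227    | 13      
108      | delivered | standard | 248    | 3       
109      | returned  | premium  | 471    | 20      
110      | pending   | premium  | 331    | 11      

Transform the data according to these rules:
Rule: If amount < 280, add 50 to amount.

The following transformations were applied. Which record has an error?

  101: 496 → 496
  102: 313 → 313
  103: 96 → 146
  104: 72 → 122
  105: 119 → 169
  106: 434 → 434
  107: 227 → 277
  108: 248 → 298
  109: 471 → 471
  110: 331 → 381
Record 110 has an error. The correct transformed value should be 331, not 381.

Step 1: Check each record against the rule
Step 2: Record 110 has amount = 331
Step 3: Since 331 >= 280, the bonus should not have been applied
Step 4: Correct value = 331, but claimed value = 381
Conclusion: Record 110 has the error.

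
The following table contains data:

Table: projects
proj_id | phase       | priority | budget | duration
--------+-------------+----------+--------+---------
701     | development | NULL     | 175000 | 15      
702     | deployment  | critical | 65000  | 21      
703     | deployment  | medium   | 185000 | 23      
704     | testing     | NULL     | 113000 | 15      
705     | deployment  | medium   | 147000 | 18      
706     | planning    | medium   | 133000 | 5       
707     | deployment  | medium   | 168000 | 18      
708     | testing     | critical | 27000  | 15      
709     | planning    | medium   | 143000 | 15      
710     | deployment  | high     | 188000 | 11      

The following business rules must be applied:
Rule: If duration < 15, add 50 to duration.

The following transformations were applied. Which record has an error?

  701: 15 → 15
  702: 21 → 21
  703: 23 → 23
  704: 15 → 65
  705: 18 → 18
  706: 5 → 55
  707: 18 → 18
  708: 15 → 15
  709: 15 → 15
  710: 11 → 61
Record 704 has an error. The correct transformed value should be 15, not 65.

Step 1: Check each record against the rule
Step 2: Record 704 has duration = 15
Step 3: Since 15 >= 15, the bonus should not have been applied
Step 4: Correct value = 15, but claimed value = 65
Conclusion: Record 704 has the error.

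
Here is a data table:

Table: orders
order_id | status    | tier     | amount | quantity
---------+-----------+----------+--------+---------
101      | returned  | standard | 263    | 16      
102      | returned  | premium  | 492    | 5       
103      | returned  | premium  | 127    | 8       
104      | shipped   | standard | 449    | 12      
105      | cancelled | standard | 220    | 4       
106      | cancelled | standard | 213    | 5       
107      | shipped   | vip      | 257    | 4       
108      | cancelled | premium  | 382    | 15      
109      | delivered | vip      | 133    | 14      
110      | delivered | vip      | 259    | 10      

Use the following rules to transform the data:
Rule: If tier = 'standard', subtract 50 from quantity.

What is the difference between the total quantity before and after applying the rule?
200

Step 1: Original sum of quantity = 93
Step 2: 4 records have tier = 'standard'
Step 3: Each affected record changes by -50
Step 4: Total change = 4 × -50 = -200
Step 5: New sum = 93 + -200 = -107
Step 6: Difference = |-107 - 93| = 200
        (Sum decreased by 200)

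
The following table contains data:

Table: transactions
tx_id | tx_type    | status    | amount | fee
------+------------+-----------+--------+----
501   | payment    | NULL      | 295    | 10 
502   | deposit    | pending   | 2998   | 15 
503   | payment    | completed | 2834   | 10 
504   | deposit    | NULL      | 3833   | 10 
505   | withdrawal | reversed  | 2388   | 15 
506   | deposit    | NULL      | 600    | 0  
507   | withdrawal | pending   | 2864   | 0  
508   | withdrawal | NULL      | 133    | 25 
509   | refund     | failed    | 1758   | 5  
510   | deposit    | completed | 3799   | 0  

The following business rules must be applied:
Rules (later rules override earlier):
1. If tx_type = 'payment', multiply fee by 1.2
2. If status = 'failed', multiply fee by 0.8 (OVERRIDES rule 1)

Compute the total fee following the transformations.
93.0

Step 1: Rule 2 takes priority for records with status = 'failed'
  - 1 records: 5 × 0.8 = 4.0
Step 2: Rule 1 applies to remaining records with tx_type = 'payment'
  - 2 records: 20 × 1.2 = 24.0
Step 3: Other records unchanged: 65
Step 4: Final sum = 4.0 + 24.0 + 65 = 93.0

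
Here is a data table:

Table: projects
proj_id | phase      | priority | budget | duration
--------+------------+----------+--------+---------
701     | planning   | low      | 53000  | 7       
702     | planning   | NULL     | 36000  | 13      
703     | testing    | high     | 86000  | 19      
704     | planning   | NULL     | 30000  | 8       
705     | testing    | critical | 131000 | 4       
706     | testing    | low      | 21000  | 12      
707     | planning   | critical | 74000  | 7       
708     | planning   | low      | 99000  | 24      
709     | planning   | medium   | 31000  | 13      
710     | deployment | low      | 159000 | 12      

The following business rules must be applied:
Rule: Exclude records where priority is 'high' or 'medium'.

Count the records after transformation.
8

Step 1: Count records to exclude
  - 1 (high) + 1 (medium) = 2 records
Step 2: Total records: 10
Step 3: Remaining = 10 - 2 = 8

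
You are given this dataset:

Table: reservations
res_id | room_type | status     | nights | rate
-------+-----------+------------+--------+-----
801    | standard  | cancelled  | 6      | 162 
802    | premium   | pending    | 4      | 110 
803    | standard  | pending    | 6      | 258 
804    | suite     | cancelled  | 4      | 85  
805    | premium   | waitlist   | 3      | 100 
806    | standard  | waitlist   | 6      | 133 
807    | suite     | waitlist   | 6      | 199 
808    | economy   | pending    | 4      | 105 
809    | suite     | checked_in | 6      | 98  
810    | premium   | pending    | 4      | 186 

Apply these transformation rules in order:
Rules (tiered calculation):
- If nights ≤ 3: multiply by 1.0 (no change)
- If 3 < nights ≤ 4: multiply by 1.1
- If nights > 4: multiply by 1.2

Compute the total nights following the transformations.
56.6

Step 1: Tier 1 (nights ≤ 3): 1 records, sum = 3 × 1.0 = 3.0
Step 2: Tier 2 (3 < nights ≤ 4): 4 records, sum = 16 × 1.1 = 17.6
Step 3: Tier 3 (nights > 4): 5 records, sum = 30 × 1.2 = 36.0
Step 4: Final sum = 3.0 + 17.6 + 36.0 = 56.6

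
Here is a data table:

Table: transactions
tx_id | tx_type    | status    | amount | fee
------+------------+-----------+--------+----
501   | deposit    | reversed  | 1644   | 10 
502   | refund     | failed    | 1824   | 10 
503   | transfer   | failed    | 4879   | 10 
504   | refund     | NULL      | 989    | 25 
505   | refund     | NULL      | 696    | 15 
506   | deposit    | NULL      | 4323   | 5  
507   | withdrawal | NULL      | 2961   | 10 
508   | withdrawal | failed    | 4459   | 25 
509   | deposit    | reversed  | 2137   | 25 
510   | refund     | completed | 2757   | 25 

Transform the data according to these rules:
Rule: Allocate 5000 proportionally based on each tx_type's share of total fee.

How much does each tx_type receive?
deposit: 1250.0, refund: 2343.75, transfer: 312.5, withdrawal: 1093.75

Step 1: Calculate total fee = 160
Step 2: Calculate each tx_type's proportion:
  deposit: 40/160 = 25.00% → 1250.0
  refund: 75/160 = 46.88% → 2343.75
  transfer: 10/160 = 6.25% → 312.5
  withdrawal: 35/160 = 21.88% → 1093.75
Step 3: Verify: sum of allocations ≈ 5000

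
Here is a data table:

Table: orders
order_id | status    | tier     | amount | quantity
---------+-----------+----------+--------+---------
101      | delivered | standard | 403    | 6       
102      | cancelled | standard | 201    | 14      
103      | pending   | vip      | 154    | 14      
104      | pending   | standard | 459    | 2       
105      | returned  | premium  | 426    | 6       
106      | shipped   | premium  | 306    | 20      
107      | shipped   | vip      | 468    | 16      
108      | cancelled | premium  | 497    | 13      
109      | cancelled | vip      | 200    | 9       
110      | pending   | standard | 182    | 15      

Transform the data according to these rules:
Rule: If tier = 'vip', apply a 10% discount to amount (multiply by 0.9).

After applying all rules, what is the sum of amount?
3213.8

Step 1: Records with tier = 'vip' have total amount = 822
Step 2: Apply multiplier: 822 × 0.9 = 739.8
Step 3: Other records total: 2474
Step 4: Final sum = 739.8 + 2474 = 3213.8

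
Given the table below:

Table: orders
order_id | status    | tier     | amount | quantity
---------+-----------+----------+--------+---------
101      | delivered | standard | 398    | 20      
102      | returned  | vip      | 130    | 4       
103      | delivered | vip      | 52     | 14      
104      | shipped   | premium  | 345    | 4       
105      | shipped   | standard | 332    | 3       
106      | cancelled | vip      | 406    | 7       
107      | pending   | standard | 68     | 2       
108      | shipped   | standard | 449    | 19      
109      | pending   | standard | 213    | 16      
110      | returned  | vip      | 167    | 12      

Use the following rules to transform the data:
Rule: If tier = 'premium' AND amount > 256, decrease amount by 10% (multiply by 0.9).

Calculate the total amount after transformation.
2525.5

Step 1: Find records where tier = 'premium' AND amount > 256
Step 2: 1 records match, summing to 345
Step 3: After multiplier: 345 × 0.9 = 310.5
Step 4: Unaffected records sum: 2215
Step 5: Final sum = 310.5 + 2215 = 2525.5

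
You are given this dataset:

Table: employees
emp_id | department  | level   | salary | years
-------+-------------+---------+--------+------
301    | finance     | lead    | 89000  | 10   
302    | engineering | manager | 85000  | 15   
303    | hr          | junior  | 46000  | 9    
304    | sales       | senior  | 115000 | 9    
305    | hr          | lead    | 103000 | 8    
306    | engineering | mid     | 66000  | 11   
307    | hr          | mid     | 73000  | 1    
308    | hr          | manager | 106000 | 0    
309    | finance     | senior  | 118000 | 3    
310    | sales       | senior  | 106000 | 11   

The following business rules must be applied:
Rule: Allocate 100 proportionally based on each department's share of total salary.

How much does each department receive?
engineering: 16.65, finance: 22.82, hr: 36.16, sales: 24.37

Step 1: Calculate total salary = 907000
Step 2: Calculate each department's proportion:
  engineering: 151000/907000 = 16.65% → 16.65
  finance: 207000/907000 = 22.82% → 22.82
  hr: 328000/907000 = 36.16% → 36.16
  sales: 221000/907000 = 24.37% → 24.37
Step 3: Verify: sum of allocations ≈ 100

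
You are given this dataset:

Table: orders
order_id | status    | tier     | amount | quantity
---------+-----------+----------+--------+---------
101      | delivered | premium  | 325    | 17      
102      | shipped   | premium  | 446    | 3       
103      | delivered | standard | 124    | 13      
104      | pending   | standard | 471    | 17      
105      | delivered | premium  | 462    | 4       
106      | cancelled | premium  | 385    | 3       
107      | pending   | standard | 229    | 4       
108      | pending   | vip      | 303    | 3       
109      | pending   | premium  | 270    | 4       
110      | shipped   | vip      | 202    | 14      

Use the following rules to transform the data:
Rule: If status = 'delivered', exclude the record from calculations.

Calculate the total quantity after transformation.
48

Step 1: Identify records where status = 'delivered'
Step 2: The excluded records sum to 34
Step 3: Original total quantity = 82
Step 4: Remaining total = 82 - 34 = 48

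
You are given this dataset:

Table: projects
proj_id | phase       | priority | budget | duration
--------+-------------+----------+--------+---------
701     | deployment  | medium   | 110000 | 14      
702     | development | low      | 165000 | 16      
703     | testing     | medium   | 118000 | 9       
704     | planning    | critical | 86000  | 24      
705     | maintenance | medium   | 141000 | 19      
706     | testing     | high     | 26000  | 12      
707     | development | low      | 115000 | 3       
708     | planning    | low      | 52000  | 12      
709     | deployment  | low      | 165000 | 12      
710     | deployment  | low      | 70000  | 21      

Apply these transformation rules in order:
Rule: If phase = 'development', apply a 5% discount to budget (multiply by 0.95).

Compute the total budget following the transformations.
1034000.0

Step 1: Records with phase = 'development' have total budget = 280000
Step 2: Apply multiplier: 280000 × 0.95 = 266000.0
Step 3: Other records total: 768000
Step 4: Final sum = 266000.0 + 768000 = 1034000.0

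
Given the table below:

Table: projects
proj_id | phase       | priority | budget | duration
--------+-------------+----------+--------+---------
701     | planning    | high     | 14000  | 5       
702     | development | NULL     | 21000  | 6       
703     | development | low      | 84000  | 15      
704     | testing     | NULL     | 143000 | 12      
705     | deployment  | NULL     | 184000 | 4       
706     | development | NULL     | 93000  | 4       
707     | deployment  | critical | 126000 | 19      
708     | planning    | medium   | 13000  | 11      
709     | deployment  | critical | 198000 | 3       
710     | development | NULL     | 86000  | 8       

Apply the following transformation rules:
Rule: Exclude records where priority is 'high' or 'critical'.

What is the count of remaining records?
7

Step 1: Count records to exclude
  - 1 (high) + 2 (critical) = 3 records
Step 2: Total records: 10
Step 3: Remaining = 10 - 3 = 7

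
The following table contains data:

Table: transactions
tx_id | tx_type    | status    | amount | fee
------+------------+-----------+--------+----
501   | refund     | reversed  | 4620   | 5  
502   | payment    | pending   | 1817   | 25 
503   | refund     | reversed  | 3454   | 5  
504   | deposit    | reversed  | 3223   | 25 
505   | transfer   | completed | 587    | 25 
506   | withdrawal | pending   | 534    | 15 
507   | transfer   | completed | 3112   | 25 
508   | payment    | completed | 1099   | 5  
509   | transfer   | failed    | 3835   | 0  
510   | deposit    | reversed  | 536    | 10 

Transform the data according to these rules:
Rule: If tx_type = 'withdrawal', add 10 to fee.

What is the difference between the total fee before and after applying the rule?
10

Step 1: Original sum of fee = 140
Step 2: 1 records have tx_type = 'withdrawal'
Step 3: Each affected record changes by 10
Step 4: Total change = 1 × 10 = 10
Step 5: New sum = 140 + 10 = 150
Step 6: Difference = |150 - 140| = 10
        (Sum increased by 10)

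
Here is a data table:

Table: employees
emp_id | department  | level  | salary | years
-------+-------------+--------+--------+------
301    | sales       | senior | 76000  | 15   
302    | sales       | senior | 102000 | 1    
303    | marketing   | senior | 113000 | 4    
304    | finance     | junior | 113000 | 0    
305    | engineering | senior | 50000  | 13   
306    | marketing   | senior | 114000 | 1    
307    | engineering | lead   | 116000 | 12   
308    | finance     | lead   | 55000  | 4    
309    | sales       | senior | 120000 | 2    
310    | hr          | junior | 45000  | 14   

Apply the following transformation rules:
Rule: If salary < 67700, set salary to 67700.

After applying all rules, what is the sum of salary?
957100

Step 1: 3 records have salary < 67700
Step 2: These records originally summed to 150000
Step 3: After setting to minimum: 3 × 67700 = 203100
Step 4: Unaffected records sum: 754000
Step 5: Final sum = 203100 + 754000 = 957100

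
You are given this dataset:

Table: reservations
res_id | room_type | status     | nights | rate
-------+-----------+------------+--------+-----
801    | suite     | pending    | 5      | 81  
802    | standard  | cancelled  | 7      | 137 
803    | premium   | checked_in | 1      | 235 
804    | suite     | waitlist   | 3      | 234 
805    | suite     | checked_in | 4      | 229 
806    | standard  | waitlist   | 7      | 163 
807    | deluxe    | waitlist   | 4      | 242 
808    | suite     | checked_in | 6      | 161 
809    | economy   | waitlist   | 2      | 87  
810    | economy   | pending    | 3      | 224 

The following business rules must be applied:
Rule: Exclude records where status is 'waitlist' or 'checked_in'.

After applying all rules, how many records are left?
3

Step 1: Count records to exclude
  - 4 (waitlist) + 3 (checked_in) = 7 records
Step 2: Total records: 10
Step 3: Remaining = 10 - 7 = 3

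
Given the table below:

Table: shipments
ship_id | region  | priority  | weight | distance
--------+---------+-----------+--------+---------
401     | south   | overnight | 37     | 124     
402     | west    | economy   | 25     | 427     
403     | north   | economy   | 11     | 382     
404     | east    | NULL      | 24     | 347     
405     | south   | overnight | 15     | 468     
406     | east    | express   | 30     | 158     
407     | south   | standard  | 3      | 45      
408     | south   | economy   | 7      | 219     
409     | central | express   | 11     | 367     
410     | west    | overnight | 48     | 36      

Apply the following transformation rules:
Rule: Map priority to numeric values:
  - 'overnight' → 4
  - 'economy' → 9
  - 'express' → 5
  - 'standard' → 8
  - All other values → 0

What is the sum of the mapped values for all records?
57

Step 1: Apply mapping to each record
Step 2: Count by status:
  'overnight': 3 records × 4 = 12
  'economy': 3 records × 9 = 27
  'express': 2 records × 5 = 10
  'standard': 1 records × 8 = 8
Step 3: Sum all mapped values = 57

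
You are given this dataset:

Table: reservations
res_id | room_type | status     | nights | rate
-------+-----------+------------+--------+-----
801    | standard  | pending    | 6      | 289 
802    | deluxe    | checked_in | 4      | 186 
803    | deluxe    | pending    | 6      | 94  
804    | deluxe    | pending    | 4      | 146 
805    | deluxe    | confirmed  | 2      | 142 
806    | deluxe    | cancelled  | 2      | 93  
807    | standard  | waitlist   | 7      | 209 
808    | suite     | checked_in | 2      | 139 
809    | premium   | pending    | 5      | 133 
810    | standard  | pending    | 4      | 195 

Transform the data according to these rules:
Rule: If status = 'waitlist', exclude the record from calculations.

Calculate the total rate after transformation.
1417

Step 1: Identify records where status = 'waitlist'
Step 2: The excluded records sum to 209
Step 3: Original total rate = 1626
Step 4: Remaining total = 1626 - 209 = 1417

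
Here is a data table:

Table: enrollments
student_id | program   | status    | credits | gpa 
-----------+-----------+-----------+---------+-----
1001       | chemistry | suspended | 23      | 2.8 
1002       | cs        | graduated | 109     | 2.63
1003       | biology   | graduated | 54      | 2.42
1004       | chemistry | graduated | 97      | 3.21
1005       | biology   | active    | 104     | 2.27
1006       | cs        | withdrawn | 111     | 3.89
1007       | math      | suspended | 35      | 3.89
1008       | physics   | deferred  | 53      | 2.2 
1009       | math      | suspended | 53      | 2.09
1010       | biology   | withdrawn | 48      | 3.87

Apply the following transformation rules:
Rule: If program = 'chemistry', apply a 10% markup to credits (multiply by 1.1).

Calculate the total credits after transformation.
699.0

Step 1: Records with program = 'chemistry' have total credits = 120
Step 2: Apply multiplier: 120 × 1.1 = 132.0
Step 3: Other records total: 567
Step 4: Final sum = 132.0 + 567 = 699.0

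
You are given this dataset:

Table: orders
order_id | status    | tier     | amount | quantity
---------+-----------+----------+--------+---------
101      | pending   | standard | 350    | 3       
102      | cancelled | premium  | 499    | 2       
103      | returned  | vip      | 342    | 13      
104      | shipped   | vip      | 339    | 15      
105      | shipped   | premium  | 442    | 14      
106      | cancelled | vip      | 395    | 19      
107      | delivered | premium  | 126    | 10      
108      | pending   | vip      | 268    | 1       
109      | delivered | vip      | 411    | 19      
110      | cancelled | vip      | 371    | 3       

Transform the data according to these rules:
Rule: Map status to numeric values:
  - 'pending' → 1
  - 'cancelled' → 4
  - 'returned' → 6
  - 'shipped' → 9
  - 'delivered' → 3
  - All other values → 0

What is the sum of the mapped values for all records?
44

Step 1: Apply mapping to each record
Step 2: Count by status:
  'pending': 2 records × 1 = 2
  'cancelled': 3 records × 4 = 12
  'returned': 1 records × 6 = 6
  'shipped': 2 records × 9 = 18
  'delivered': 2 records × 3 = 6
Step 3: Sum all mapped values = 44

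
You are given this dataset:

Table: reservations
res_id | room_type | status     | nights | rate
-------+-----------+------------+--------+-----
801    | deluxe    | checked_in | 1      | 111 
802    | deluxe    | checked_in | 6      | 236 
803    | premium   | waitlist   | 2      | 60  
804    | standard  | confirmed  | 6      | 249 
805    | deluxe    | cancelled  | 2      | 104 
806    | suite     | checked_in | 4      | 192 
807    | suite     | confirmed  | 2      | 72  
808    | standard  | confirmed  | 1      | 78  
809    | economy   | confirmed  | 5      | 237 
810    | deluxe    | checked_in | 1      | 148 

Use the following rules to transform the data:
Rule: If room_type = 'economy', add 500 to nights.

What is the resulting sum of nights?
530

Step 1: Count records where room_type = 'economy': 1
Step 2: Total bonus added: 1 × 500 = 500
Step 3: Original sum of nights: 30
Step 4: Final sum = 30 + 500 = 530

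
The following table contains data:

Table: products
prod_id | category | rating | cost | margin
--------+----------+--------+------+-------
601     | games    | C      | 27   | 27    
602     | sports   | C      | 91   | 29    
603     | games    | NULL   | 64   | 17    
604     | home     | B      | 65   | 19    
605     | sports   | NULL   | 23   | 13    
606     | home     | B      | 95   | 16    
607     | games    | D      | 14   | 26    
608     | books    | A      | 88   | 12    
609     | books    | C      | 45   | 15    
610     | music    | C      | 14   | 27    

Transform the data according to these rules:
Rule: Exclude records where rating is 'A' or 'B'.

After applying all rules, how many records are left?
7

Step 1: Count records to exclude
  - 1 (A) + 2 (B) = 3 records
Step 2: Total records: 10
Step 3: Remaining = 10 - 3 = 7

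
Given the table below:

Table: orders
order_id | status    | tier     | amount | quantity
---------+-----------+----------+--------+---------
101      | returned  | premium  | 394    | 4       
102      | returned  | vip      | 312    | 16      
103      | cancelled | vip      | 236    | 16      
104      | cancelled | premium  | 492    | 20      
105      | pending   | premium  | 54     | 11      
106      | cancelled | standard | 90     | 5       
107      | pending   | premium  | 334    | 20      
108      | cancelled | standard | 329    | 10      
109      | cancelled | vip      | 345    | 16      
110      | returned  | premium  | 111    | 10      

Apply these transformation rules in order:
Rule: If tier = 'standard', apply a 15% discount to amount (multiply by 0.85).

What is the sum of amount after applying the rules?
2634.15

Step 1: Records with tier = 'standard' have total amount = 419
Step 2: Apply multiplier: 419 × 0.85 = 356.15
Step 3: Other records total: 2278
Step 4: Final sum = 356.15 + 2278 = 2634.15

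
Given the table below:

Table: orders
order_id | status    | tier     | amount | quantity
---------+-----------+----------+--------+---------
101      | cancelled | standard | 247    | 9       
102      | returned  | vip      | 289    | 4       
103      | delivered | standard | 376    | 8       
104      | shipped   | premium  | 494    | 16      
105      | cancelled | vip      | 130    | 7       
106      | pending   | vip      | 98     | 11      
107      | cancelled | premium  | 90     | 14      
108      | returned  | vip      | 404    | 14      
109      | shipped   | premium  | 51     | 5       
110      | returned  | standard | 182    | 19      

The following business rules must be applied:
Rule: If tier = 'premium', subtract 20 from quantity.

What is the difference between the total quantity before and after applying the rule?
60

Step 1: Original sum of quantity = 107
Step 2: 3 records have tier = 'premium'
Step 3: Each affected record changes by -20
Step 4: Total change = 3 × -20 = -60
Step 5: New sum = 107 + -60 = 47
Step 6: Difference = |47 - 107| = 60
        (Sum decreased by 60)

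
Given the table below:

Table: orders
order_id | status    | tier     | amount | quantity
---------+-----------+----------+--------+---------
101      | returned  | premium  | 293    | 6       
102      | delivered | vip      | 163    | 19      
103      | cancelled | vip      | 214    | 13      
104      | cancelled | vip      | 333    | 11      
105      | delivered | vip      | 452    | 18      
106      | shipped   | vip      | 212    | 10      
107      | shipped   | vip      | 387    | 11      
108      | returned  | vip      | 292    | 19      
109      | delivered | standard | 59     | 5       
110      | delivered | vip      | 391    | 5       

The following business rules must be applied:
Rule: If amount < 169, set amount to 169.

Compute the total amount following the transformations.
2912

Step 1: 2 records have amount < 169
Step 2: These records originally summed to 222
Step 3: After setting to minimum: 2 × 169 = 338
Step 4: Unaffected records sum: 2574
Step 5: Final sum = 338 + 2574 = 2912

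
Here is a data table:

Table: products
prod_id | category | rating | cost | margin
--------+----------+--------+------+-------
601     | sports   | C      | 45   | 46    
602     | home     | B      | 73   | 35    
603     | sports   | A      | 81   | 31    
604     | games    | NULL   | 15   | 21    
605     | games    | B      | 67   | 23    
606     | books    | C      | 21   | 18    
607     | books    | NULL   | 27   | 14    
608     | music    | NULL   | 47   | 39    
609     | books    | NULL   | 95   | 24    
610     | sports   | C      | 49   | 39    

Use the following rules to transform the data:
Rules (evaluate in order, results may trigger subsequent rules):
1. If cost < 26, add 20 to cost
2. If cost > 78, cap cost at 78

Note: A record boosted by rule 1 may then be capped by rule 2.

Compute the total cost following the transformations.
540

Step 1: Apply rule 1 to records with cost < 26
  - 2 records get bonus of 20
  - Of these, 0 records then exceed 78 and get capped
Step 2: Apply rule 2 to records with cost > 78
  - 2 records (original) are capped
Step 3: Calculate final sum = 540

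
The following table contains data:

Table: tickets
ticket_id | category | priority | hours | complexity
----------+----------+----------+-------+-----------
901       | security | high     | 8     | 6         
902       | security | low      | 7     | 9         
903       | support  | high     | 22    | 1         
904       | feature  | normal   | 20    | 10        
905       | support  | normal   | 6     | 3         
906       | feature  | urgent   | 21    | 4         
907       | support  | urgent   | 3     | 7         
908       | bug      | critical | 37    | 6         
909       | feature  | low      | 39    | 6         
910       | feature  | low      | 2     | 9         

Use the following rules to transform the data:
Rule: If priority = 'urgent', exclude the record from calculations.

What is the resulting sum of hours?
141

Step 1: Identify records where priority = 'urgent'
Step 2: The excluded records sum to 24
Step 3: Original total hours = 165
Step 4: Remaining total = 165 - 24 = 141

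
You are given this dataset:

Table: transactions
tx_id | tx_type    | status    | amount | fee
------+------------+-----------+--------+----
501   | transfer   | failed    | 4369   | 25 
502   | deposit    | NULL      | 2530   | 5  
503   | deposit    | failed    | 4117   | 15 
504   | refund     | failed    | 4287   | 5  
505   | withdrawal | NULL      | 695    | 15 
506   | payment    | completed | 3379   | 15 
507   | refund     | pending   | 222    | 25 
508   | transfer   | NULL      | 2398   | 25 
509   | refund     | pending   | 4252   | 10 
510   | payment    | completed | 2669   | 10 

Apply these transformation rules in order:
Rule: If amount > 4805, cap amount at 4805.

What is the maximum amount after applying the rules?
4369

Step 1: Original maximum amount = 4369
Step 2: Check cap of 4805 against maximum
Step 3: No records exceed the cap (max 4369 <= cap 4805), so no capping applies
Step 4: Maximum after transformation = 4369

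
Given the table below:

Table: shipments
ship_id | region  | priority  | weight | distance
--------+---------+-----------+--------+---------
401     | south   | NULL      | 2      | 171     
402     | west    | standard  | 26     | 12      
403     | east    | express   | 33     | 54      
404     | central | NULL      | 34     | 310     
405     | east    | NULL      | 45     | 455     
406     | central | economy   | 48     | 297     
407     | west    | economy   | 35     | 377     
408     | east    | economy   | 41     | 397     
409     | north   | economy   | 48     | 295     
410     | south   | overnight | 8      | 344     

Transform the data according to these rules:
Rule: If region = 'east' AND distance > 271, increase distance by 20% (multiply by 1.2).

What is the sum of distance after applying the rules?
2882.4

Step 1: Find records where region = 'east' AND distance > 271
Step 2: 2 records match, summing to 852
Step 3: After multiplier: 852 × 1.2 = 1022.4
Step 4: Unaffected records sum: 1860
Step 5: Final sum = 1022.4 + 1860 = 2882.4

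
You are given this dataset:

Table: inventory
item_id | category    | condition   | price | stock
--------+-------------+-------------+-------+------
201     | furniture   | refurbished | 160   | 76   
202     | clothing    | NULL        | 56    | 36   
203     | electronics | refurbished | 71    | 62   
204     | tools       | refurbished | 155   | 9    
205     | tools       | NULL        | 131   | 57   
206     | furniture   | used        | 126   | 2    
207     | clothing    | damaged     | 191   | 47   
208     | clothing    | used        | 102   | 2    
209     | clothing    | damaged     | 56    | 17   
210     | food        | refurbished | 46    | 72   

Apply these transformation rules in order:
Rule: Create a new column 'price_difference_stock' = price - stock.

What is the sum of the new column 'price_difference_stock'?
714

Step 1: For each record, compute price - stock
Example calculations:
  160 - 76 = 84
  56 - 36 = 20
  71 - 62 = 9
  ...
Step 2: Sum all derived values
Step 3: Total = 714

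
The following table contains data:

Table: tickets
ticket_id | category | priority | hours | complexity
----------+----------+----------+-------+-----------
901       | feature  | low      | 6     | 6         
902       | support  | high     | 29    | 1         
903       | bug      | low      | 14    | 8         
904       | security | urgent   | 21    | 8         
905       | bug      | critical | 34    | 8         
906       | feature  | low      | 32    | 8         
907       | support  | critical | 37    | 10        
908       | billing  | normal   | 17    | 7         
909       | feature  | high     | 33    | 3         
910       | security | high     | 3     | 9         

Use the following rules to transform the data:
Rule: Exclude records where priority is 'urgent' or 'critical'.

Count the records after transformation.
7

Step 1: Count records to exclude
  - 1 (urgent) + 2 (critical) = 3 records
Step 2: Total records: 10
Step 3: Remaining = 10 - 3 = 7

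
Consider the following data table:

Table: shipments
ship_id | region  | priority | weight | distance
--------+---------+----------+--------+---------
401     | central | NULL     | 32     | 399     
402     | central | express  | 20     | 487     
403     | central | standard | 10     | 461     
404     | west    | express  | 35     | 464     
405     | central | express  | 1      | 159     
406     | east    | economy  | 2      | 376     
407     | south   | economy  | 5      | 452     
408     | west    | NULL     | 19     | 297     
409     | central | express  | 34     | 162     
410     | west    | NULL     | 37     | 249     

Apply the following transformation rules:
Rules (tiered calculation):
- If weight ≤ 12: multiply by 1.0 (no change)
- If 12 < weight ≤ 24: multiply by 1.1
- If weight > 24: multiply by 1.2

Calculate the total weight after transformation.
226.5

Step 1: Tier 1 (weight ≤ 12): 4 records, sum = 18 × 1.0 = 18.0
Step 2: Tier 2 (12 < weight ≤ 24): 2 records, sum = 39 × 1.1 = 42.9
Step 3: Tier 3 (weight > 24): 4 records, sum = 138 × 1.2 = 165.6
Step 4: Final sum = 18.0 + 42.9 + 165.6 = 226.5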